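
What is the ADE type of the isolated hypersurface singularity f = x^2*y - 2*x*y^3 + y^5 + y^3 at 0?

D_{4}

The Hessian of f at 0 has rank 0. Corank 2; j^3 = y*(x^2 + y^2) splits into three distinct lines over C (the quadratic factor has nonzero discriminant), so D_4.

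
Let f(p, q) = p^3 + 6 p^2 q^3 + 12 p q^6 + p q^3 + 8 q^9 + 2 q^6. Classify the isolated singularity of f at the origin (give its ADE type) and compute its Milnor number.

Type E_{7}, Milnor number mu = 7.

The Hessian of f at 0 has rank 0. Corank 2; j^3 = p^3 is a perfect cube, so E-series; the 4-jet and mu = 7 give E_7.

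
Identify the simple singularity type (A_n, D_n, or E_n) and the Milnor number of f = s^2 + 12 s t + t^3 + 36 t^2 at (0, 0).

The Hessian of f at 0 is [[2, 12], [12, 72]] with rank 1, so corank 1. A Groebner basis of the Jacobian ideal J(f) in C{s,t} is {t^2, s + 6*t}; counting standard monomials gives mu = 2. Corank 1: A-series; mu = 2 gives A_2.

Type A2, Milnor number mu = 2.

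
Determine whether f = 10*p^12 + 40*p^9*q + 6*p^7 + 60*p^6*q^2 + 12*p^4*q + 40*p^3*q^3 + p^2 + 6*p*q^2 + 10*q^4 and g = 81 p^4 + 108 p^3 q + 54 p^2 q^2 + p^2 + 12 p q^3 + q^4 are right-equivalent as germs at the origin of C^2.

Yes.

The Hessian of f at 0 has rank 1. Corank 1: A-series; mu = 3 gives A_3. The Hessian of g at 0 has rank 1. Corank 1: A-series; mu = 3 gives A_3. Both have type A_3, hence right-equivalent.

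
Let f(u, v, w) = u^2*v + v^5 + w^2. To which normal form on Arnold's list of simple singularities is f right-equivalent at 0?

D_6

The Hessian of f at 0 has rank 1. Corank 2; j^3 = u^2*v has shape L^2 M (L != M), so D-series; mu = 6 gives D_6.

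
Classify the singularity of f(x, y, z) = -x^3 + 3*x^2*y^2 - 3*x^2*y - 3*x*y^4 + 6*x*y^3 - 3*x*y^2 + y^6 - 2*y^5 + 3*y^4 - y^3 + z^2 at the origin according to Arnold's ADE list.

E_8

The Hessian of f at 0 has rank 1. Corank 2; j^3 = -(x + y)^3 is a perfect cube, so E-series; the 5-jet and mu = 8 give E_8.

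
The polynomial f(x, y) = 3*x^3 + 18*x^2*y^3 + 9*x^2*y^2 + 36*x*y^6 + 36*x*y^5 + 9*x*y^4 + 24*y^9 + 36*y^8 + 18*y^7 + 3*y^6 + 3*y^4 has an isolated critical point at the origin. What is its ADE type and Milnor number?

Type E_6, Milnor number mu = 6.

The Hessian of f at 0 is [[0, 0], [0, 0]] with rank 0, so corank 2. A Groebner basis of the Jacobian ideal J(f) in C{x,y} is {x^3, x^2*y, x^2/2 + x*y^2, y^3}; counting standard monomials gives mu = 6. Corank 2; j^3 = 3*x^3 is a perfect cube, so E-series; the 4-jet and mu = 6 give E_6.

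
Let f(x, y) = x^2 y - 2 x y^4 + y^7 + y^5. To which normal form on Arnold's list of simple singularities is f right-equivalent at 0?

D_6

The Hessian of f at 0 has rank 0. Corank 2; j^3 = x^2*y has shape L^2 M (L != M), so D-series; mu = 6 gives D_6.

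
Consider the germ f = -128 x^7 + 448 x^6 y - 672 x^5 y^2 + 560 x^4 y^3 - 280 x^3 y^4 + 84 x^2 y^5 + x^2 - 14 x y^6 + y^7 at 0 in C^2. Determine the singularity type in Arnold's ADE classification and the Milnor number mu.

The Hessian of f at 0 is [[2, 0], [0, 0]] with rank 1, so corank 1. A Groebner basis of the Jacobian ideal J(f) in C{x,y} is {y^6, x}; counting standard monomials gives mu = 6. Corank 1: A-series; mu = 6 gives A_6.

Type A_{6}, Milnor number mu = 6.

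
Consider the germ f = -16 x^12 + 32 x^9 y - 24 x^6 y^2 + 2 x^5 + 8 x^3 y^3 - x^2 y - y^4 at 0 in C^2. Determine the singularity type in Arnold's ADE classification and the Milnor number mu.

The Hessian of f at 0 is [[0, 0], [0, 0]] with rank 0, so corank 2. A Groebner basis of the Jacobian ideal J(f) in C{x,y} is {x^3, x^2/4 + y^3, x*y}; counting standard monomials gives mu = 5. Corank 2; j^3 = -x^2*y has shape L^2 M (L != M), so D-series; mu = 5 gives D_5.

Type D_{5}, Milnor number mu = 5.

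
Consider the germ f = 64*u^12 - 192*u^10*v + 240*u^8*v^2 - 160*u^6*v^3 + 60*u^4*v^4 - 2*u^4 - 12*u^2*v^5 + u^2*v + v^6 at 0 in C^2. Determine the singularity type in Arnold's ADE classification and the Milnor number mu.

The Hessian of f at 0 has rank 0. Corank 2; j^3 = u^2*v has shape L^2 M (L != M), so D-series; mu = 7 gives D_7.

Type D_{7}, Milnor number mu = 7.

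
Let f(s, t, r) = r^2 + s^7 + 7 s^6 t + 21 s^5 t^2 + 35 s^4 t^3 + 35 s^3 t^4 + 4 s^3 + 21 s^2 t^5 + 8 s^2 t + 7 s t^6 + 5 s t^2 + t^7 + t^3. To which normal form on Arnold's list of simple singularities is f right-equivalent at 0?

D_{8}

The Hessian of f at 0 has rank 1. Corank 2; j^3 = (s + t)*(2*s + t)^2 has shape L^2 M (L != M), so D-series; mu = 8 gives D_8.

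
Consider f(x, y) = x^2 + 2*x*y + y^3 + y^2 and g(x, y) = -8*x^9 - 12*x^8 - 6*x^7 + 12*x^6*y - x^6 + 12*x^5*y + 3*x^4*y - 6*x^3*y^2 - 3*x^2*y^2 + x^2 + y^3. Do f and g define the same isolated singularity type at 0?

Yes.

The Hessian of f at 0 has rank 1. Corank 1: A-series; mu = 2 gives A_2. The Hessian of g at 0 has rank 1. Corank 1: A-series; mu = 2 gives A_2. Both have type A_2, hence right-equivalent.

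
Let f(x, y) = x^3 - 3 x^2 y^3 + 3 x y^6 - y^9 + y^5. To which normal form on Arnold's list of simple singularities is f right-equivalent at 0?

The Hessian of f at 0 has rank 0. Corank 2; j^3 = x^3 is a perfect cube, so E-series; the 5-jet and mu = 8 give E_8.

E_{8}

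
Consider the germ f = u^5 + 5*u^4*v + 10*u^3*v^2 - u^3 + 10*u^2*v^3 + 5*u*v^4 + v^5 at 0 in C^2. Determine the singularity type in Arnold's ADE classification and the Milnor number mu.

Type E_{8}, Milnor number mu = 8.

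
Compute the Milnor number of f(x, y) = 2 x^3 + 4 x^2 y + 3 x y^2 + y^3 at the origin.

The Hessian of f at 0 has rank 0. Corank 2; j^3 = (x + y)*(2*x^2 + 2*x*y + y^2) splits into three distinct lines over C (the quadratic factor has nonzero discriminant), so D_4.

4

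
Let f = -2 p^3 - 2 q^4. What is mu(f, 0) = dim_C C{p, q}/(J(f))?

6

The Hessian of f at 0 has rank 0. Corank 2; j^3 = -2*p^3 is a perfect cube, so E-series; the 4-jet and mu = 6 give E_6.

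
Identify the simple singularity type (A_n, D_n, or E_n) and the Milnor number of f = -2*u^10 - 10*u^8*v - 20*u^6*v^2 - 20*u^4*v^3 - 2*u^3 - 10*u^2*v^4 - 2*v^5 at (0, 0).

Type E_8, Milnor number mu = 8.

The Hessian of f at 0 has rank 0. Corank 2; j^3 = -2*u^3 is a perfect cube, so E-series; the 5-jet and mu = 8 give E_8.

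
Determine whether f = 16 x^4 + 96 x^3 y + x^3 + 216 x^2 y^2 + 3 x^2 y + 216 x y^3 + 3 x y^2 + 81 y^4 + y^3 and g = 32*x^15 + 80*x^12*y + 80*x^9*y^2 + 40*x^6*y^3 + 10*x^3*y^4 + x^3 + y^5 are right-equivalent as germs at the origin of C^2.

The Hessian of f at 0 has rank 0. Corank 2; j^3 = (x + y)^3 is a perfect cube, so E-series; the 4-jet and mu = 6 give E_6. The Hessian of g at 0 has rank 0. Corank 2; j^3 = x^3 is a perfect cube, so E-series; the 5-jet and mu = 8 give E_8. f is E_6 but g is E_8, hence not right-equivalent.

No.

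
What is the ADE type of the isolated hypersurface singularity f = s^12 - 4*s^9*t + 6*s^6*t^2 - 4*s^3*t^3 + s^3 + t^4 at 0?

E_6

The Hessian of f at 0 has rank 0. Corank 2; j^3 = s^3 is a perfect cube, so E-series; the 4-jet and mu = 6 give E_6.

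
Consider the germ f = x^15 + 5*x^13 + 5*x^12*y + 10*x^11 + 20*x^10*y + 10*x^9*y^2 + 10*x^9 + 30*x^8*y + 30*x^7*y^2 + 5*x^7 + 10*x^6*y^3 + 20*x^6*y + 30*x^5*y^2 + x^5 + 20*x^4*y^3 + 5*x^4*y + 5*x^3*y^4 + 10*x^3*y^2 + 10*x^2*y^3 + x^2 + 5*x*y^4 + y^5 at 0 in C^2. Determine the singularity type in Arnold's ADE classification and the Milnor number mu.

The Hessian of f at 0 has rank 1. Corank 1: A-series; mu = 4 gives A_4.

Type A_{4}, Milnor number mu = 4.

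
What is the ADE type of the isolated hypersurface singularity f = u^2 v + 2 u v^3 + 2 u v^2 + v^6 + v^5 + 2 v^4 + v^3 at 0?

The Hessian of f at 0 has rank 0. Corank 2; j^3 = v*(u + v)^2 has shape L^2 M (L != M), so D-series; mu = 7 gives D_7.

D_7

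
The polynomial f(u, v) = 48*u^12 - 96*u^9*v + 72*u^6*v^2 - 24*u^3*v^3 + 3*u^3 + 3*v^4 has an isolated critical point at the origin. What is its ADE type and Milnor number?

Type E6, Milnor number mu = 6.

The Hessian of f at 0 has rank 0. Corank 2; j^3 = 3*u^3 is a perfect cube, so E-series; the 4-jet and mu = 6 give E_6.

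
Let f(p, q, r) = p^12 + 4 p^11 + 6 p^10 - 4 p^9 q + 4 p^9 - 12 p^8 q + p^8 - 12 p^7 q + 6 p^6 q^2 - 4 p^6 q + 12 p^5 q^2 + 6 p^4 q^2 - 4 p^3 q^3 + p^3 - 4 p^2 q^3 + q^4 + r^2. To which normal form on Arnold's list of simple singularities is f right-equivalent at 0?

The Hessian of f at 0 has rank 1. Corank 2; j^3 = p^3 is a perfect cube, so E-series; the 4-jet and mu = 6 give E_6.

E_6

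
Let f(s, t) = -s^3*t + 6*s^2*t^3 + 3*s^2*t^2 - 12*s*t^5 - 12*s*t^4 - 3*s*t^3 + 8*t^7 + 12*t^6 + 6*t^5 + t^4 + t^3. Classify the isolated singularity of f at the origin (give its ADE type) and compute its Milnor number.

Type E_7, Milnor number mu = 7.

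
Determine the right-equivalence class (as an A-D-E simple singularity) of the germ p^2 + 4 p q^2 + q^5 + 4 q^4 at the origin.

A_4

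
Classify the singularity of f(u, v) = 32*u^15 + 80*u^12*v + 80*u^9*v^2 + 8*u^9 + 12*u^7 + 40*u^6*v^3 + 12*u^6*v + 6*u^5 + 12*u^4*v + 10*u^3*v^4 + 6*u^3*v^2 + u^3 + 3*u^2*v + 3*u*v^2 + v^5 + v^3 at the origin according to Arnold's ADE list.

The Hessian of f at 0 is [[0, 0], [0, 0]] with rank 0, so corank 2. A Groebner basis of the Jacobian ideal J(f) in C{u,v} is {-u^2/4 + u*v^3 - u*v/2 - v^2/4, v^4, u^3 - 3*u*v^2 - 2*v^3, u^2*v + 2*u*v^2 + v^3}; counting standard monomials gives mu = 8. Corank 2; j^3 = (u + v)^3 is a perfect cube, so E-series; the 5-jet and mu = 8 give E_8.

E_{8}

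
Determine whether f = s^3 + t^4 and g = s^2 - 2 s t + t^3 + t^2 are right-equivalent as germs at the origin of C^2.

The Hessian of f at 0 has rank 0. Corank 2; j^3 = s^3 is a perfect cube, so E-series; the 4-jet and mu = 6 give E_6. The Hessian of g at 0 has rank 1. Corank 1: A-series; mu = 2 gives A_2. f is E_6 but g is A_2, hence not right-equivalent.

No.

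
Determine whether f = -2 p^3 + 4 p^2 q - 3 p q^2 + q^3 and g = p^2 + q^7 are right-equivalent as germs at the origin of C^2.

No.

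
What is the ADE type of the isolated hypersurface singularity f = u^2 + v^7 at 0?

A6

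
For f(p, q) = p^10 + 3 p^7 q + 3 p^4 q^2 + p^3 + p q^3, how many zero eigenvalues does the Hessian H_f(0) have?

2

Hessian at 0 has rank 0.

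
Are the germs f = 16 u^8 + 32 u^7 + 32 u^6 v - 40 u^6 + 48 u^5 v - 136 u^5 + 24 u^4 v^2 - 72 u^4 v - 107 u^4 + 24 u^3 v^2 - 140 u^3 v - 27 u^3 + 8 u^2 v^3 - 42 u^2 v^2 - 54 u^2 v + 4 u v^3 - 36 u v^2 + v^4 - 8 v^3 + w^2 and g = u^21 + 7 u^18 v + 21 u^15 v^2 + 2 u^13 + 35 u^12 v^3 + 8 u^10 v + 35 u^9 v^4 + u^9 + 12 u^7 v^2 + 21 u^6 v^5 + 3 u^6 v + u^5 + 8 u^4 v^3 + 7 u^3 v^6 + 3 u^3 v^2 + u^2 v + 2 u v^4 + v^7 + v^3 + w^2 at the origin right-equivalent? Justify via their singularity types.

No.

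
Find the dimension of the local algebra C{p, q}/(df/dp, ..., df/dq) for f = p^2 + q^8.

7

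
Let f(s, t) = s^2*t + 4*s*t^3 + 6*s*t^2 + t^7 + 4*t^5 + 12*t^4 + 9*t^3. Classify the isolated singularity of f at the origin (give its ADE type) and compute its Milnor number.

The Hessian of f at 0 has rank 0. Corank 2; j^3 = t*(s + 3*t)^2 has shape L^2 M (L != M), so D-series; mu = 8 gives D_8.

Type D8, Milnor number mu = 8.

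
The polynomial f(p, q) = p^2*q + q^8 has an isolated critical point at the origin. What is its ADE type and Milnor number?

The Hessian of f at 0 has rank 0. Corank 2; j^3 = p^2*q has shape L^2 M (L != M), so D-series; mu = 9 gives D_9.

Type D9, Milnor number mu = 9.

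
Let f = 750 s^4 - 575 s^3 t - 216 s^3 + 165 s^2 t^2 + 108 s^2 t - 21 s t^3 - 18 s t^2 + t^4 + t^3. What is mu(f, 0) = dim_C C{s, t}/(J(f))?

7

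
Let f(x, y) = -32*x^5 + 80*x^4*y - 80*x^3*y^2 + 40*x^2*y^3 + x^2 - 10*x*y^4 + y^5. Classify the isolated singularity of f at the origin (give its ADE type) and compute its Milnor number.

The Hessian of f at 0 has rank 1. Corank 1: A-series; mu = 4 gives A_4.

Type A_4, Milnor number mu = 4.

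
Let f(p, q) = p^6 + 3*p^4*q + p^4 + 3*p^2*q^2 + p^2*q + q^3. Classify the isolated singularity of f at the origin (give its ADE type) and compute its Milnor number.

The Hessian of f at 0 is [[0, 0], [0, 0]] with rank 0, so corank 2. A Groebner basis of the Jacobian ideal J(f) in C{p,q} is {q^3, p^2 + 3*q^2, p*q}; counting standard monomials gives mu = 4. Corank 2; j^3 = q*(p^2 + q^2) splits into three distinct lines over C (the quadratic factor has nonzero discriminant), so D_4.

Type D4, Milnor number mu = 4.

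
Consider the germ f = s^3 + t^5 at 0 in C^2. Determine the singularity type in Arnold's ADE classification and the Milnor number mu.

The Hessian of f at 0 is [[0, 0], [0, 0]] with rank 0, so corank 2. A Groebner basis of the Jacobian ideal J(f) in C{s,t} is {t^4, s^2}; counting standard monomials gives mu = 8. Corank 2; j^3 = s^3 is a perfect cube, so E-series; the 5-jet and mu = 8 give E_8.

Type E_8, Milnor number mu = 8.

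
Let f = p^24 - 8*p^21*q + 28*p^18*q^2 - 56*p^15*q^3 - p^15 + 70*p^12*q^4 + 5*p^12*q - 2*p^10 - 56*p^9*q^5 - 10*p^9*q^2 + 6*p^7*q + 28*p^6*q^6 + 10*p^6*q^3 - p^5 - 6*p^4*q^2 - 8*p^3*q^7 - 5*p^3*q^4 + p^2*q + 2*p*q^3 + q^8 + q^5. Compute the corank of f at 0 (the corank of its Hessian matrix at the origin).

2

Hessian at 0 has rank 0.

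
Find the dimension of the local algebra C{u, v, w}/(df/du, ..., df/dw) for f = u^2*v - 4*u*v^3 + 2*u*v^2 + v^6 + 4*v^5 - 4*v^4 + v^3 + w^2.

The Hessian of f at 0 has rank 1. Corank 2; j^3 = v*(u + v)^2 has shape L^2 M (L != M), so D-series; mu = 7 gives D_7.

7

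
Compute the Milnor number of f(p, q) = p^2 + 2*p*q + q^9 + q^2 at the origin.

8

The Hessian of f at 0 has rank 1. Corank 1: A-series; mu = 8 gives A_8.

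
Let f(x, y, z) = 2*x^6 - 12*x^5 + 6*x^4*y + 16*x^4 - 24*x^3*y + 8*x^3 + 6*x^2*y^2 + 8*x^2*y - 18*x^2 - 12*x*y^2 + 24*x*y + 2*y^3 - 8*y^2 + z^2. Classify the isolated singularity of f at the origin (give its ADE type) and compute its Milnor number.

Type A2, Milnor number mu = 2.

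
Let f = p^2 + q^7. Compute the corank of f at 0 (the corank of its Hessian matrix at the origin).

1

The Hessian at 0 is [[2, 0], [0, 0]] of rank 1; hence corank 1.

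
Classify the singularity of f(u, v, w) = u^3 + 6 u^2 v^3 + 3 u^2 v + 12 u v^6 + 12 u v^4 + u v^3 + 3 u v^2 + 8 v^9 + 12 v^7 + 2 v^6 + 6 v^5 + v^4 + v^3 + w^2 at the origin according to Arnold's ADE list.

E_{7}

The Hessian of f at 0 has rank 1. Corank 2; j^3 = (u + v)^3 is a perfect cube, so E-series; the 4-jet and mu = 7 give E_7.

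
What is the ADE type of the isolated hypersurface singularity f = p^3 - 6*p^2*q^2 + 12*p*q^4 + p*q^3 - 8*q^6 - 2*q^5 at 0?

E_7

The Hessian of f at 0 is [[0, 0], [0, 0]] with rank 0, so corank 2. A Groebner basis of the Jacobian ideal J(f) in C{p,q} is {-p^2/4 + q^4 - q^3/12, p^3, p^2*q + p^2/12 + q^3/36, -p^2/2 + p*q^2 - q^3/6}; counting standard monomials gives mu = 7. Corank 2; j^3 = p^3 is a perfect cube, so E-series; the 4-jet and mu = 7 give E_7.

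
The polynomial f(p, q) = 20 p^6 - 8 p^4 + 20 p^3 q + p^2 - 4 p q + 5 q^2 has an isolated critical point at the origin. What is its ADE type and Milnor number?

Type A_{1}, Milnor number mu = 1.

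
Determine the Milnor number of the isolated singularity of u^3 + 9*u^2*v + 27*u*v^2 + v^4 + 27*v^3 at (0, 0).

The Hessian of f at 0 is [[0, 0], [0, 0]] with rank 0, so corank 2. A Groebner basis of the Jacobian ideal J(f) in C{u,v} is {v^3, u^2 + 6*u*v + 9*v^2}; counting standard monomials gives mu = 6. Corank 2; j^3 = (u + 3*v)^3 is a perfect cube, so E-series; the 4-jet and mu = 6 give E_6.

6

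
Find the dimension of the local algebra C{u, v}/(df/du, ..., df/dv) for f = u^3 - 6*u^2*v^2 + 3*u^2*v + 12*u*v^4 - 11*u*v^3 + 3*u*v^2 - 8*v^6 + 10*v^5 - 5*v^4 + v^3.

7

The Hessian of f at 0 has rank 0. Corank 2; j^3 = (u + v)^3 is a perfect cube, so E-series; the 4-jet and mu = 7 give E_7.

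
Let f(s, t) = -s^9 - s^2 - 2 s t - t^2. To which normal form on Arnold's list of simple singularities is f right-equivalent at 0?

A_8

The Hessian of f at 0 has rank 1. Corank 1: A-series; mu = 8 gives A_8.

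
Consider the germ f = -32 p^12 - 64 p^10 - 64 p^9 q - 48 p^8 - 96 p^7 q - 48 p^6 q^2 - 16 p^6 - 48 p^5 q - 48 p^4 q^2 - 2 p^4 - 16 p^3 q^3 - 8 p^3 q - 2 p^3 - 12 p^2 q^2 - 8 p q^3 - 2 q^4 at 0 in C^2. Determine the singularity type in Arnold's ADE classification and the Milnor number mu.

The Hessian of f at 0 has rank 0. Corank 2; j^3 = -2*p^3 is a perfect cube, so E-series; the 4-jet and mu = 6 give E_6.

Type E_6, Milnor number mu = 6.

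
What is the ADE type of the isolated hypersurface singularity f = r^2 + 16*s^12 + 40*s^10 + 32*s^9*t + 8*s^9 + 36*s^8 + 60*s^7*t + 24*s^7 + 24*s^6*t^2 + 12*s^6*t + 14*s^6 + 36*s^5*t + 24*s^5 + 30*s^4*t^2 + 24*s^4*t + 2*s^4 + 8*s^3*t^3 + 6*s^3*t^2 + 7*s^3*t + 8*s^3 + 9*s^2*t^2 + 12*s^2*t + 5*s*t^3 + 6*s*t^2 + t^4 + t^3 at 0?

E_7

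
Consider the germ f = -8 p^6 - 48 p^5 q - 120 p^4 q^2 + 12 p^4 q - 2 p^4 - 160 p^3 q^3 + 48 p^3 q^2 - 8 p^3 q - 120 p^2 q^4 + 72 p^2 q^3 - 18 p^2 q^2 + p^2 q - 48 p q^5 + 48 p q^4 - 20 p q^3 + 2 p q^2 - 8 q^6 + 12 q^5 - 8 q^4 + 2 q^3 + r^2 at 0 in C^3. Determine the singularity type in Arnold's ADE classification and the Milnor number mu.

The Hessian of f at 0 has rank 1. Corank 2; j^3 = q*(p^2 + 2*p*q + 2*q^2) splits into three distinct lines over C (the quadratic factor has nonzero discriminant), so D_4.

Type D_{4}, Milnor number mu = 4.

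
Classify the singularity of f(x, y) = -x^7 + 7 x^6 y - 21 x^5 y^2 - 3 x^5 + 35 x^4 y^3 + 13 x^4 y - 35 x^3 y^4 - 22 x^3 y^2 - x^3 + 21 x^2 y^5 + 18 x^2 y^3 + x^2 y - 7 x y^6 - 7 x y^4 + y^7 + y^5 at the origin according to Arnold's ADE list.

D6

The Hessian of f at 0 is [[0, 0], [0, 0]] with rank 0, so corank 2. A Groebner basis of the Jacobian ideal J(f) in C{x,y} is {x*y/4 + y^4, x*y^2, x^2 - 5*x*y/4}; counting standard monomials gives mu = 6. Corank 2; j^3 = -x^2*(x - y) has shape L^2 M (L != M), so D-series; mu = 6 gives D_6.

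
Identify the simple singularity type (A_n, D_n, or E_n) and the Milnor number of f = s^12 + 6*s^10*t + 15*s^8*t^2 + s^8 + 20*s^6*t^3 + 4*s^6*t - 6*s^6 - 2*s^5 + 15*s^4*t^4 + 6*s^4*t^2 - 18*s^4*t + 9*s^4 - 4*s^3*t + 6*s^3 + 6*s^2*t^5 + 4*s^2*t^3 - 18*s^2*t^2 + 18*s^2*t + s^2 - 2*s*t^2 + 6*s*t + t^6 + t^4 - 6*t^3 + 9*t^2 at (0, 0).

The Hessian of f at 0 is [[2, 6], [6, 18]] with rank 1, so corank 1. A Groebner basis of the Jacobian ideal J(f) in C{s,t} is {s*t^2 - 1167*s*t/3374 + 337*s/25305 - 34991*t^2/50610 + 337*t/8435, 649*s*t/3374 - 15*s/1687 + t^3 + 1167*t^2/3374 - 45*t/1687, s^2 - 18*s*t/1687 + 8788*s/25305 - 67*t^2/25305 + 8788*t/8435}; counting standard monomials gives mu = 5. Corank 1: A-series; mu = 5 gives A_5.

Type A_{5}, Milnor number mu = 5.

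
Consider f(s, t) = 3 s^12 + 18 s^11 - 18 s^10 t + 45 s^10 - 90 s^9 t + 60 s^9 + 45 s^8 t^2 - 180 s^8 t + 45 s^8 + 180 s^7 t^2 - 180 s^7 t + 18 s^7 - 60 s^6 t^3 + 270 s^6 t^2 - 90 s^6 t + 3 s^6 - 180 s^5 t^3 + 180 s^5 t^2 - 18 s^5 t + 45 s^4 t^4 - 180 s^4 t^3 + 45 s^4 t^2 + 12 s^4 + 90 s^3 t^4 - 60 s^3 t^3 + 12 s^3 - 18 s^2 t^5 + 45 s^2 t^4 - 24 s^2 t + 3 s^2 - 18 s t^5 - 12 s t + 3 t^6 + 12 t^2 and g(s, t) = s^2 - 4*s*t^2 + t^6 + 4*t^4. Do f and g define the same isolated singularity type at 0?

Yes.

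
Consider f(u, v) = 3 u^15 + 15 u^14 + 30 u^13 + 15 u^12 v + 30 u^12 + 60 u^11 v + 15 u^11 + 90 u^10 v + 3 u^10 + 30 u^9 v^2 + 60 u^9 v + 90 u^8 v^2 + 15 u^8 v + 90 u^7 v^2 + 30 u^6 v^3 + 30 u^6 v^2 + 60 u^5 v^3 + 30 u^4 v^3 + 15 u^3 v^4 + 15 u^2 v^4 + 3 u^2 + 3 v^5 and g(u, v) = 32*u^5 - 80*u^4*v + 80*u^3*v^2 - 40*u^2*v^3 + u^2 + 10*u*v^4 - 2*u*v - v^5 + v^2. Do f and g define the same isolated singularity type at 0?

The Hessian of f at 0 has rank 1. Corank 1: A-series; mu = 4 gives A_4. The Hessian of g at 0 has rank 1. Corank 1: A-series; mu = 4 gives A_4. Both have type A_4, hence right-equivalent.

Yes.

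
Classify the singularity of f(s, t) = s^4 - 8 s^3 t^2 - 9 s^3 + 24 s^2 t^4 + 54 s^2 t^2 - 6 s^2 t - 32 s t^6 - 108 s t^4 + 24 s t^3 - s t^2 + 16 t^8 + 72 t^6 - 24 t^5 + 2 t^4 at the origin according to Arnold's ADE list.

The Hessian of f at 0 has rank 0. Corank 2; j^3 = -s*(3*s + t)^2 has shape L^2 M (L != M), so D-series; mu = 5 gives D_5.

D5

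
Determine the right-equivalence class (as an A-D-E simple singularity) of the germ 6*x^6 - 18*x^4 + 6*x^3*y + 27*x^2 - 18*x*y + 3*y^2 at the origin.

The Hessian of f at 0 has rank 1. Corank 1: A-series; mu = 5 gives A_5.

A_{5}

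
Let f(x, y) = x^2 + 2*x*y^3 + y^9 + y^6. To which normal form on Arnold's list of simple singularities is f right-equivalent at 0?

A_{8}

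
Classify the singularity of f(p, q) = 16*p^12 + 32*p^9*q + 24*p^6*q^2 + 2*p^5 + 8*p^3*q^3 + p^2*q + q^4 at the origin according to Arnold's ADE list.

D5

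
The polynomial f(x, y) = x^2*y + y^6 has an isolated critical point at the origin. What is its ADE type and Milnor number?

The Hessian of f at 0 is [[0, 0], [0, 0]] with rank 0, so corank 2. A Groebner basis of the Jacobian ideal J(f) in C{x,y} is {x^2/6 + y^5, x^3, x*y}; counting standard monomials gives mu = 7. Corank 2; j^3 = x^2*y has shape L^2 M (L != M), so D-series; mu = 7 gives D_7.

Type D_{7}, Milnor number mu = 7.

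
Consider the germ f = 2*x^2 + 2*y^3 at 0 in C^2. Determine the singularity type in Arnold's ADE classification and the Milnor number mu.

The Hessian of f at 0 is [[4, 0], [0, 0]] with rank 1, so corank 1. A Groebner basis of the Jacobian ideal J(f) in C{x,y} is {y^2, x}; counting standard monomials gives mu = 2. Corank 1: A-series; mu = 2 gives A_2.

Type A_2, Milnor number mu = 2.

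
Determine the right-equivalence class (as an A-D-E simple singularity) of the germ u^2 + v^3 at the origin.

A2

The Hessian of f at 0 is [[2, 0], [0, 0]] with rank 1, so corank 1. A Groebner basis of the Jacobian ideal J(f) in C{u,v} is {v^2, u}; counting standard monomials gives mu = 2. Corank 1: A-series; mu = 2 gives A_2.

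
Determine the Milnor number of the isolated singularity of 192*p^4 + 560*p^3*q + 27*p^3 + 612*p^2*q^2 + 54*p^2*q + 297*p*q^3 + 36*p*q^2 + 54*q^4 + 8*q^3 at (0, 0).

The Hessian of f at 0 has rank 0. Corank 2; j^3 = (3*p + 2*q)^3 is a perfect cube, so E-series; the 4-jet and mu = 7 give E_7.

7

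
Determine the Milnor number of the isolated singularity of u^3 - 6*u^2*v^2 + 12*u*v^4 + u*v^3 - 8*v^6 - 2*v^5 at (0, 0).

The Hessian of f at 0 is [[0, 0], [0, 0]] with rank 0, so corank 2. A Groebner basis of the Jacobian ideal J(f) in C{u,v} is {-u^2/4 + v^4 - v^3/12, u^3, u^2*v + u^2/12 + v^3/36, -u^2/2 + u*v^2 - v^3/6}; counting standard monomials gives mu = 7. Corank 2; j^3 = u^3 is a perfect cube, so E-series; the 4-jet and mu = 7 give E_7.

7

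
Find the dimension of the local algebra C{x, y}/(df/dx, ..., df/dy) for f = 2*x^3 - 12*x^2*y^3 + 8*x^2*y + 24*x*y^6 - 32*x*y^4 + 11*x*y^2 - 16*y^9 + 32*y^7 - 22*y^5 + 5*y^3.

The Hessian of f at 0 is [[0, 0], [0, 0]] with rank 0, so corank 2. A Groebner basis of the Jacobian ideal J(f) in C{x,y} is {y^3, x^2 + y^2/2, x*y + y^2/2}; counting standard monomials gives mu = 4. Corank 2; j^3 = (x + y)*(2*x^2 + 6*x*y + 5*y^2) splits into three distinct lines over C (the quadratic factor has nonzero discriminant), so D_4.

4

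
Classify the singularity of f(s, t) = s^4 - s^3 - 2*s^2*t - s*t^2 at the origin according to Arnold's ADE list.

D5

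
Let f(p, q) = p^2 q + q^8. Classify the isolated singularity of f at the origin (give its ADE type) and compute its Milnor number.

Type D9, Milnor number mu = 9.

The Hessian of f at 0 is [[0, 0], [0, 0]] with rank 0, so corank 2. A Groebner basis of the Jacobian ideal J(f) in C{p,q} is {p^2/8 + q^7, p^3, p*q}; counting standard monomials gives mu = 9. Corank 2; j^3 = p^2*q has shape L^2 M (L != M), so D-series; mu = 9 gives D_9.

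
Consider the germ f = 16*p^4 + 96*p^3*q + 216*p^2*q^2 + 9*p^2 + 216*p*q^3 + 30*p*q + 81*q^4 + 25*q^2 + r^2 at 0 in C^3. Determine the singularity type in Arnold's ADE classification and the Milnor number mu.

The Hessian of f at 0 has rank 2. Corank 1: A-series; mu = 3 gives A_3.

Type A_3, Milnor number mu = 3.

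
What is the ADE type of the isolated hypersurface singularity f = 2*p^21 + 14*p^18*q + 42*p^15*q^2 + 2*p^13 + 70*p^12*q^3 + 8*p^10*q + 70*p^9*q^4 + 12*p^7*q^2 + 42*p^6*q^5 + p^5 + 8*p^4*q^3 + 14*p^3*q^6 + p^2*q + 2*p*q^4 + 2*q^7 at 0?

The Hessian of f at 0 has rank 0. Corank 2; j^3 = p^2*q has shape L^2 M (L != M), so D-series; mu = 8 gives D_8.

D_{8}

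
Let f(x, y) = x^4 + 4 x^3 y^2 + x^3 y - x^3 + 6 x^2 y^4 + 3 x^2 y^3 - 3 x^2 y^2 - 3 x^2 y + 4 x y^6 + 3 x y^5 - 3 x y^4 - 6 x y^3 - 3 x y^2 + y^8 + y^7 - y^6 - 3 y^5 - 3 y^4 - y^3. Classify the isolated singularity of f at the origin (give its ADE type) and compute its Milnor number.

Type E7, Milnor number mu = 7.

The Hessian of f at 0 has rank 0. Corank 2; j^3 = -(x + y)^3 is a perfect cube, so E-series; the 4-jet and mu = 7 give E_7.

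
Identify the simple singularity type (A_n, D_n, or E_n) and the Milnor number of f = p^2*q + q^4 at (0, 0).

Type D_5, Milnor number mu = 5.

The Hessian of f at 0 has rank 0. Corank 2; j^3 = p^2*q has shape L^2 M (L != M), so D-series; mu = 5 gives D_5.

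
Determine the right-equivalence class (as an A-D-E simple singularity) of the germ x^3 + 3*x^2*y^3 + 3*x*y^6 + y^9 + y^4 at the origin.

E6

The Hessian of f at 0 has rank 0. Corank 2; j^3 = x^3 is a perfect cube, so E-series; the 4-jet and mu = 6 give E_6.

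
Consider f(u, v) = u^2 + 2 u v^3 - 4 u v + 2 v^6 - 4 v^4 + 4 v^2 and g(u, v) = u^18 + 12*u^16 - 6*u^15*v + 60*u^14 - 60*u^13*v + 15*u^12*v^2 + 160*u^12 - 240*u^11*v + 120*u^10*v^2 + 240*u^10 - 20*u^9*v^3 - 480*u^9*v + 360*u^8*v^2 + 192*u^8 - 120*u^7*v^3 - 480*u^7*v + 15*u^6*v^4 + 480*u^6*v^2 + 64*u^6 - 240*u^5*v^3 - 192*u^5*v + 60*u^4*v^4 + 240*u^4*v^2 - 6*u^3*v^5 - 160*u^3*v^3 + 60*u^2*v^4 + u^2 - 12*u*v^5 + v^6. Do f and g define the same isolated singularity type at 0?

The Hessian of f at 0 has rank 1. Corank 1: A-series; mu = 5 gives A_5. The Hessian of g at 0 has rank 1. Corank 1: A-series; mu = 5 gives A_5. Both have type A_5, hence right-equivalent.

Yes.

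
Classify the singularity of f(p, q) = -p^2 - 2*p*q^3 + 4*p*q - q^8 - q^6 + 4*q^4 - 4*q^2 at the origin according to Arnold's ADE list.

A7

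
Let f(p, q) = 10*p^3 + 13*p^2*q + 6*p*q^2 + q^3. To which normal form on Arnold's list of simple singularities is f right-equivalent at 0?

The Hessian of f at 0 has rank 0. Corank 2; j^3 = (2*p + q)*(5*p^2 + 4*p*q + q^2) splits into three distinct lines over C (the quadratic factor has nonzero discriminant), so D_4.

D_4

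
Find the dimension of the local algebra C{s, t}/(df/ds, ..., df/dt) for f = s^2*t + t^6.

The Hessian of f at 0 is [[0, 0], [0, 0]] with rank 0, so corank 2. A Groebner basis of the Jacobian ideal J(f) in C{s,t} is {s^2/6 + t^5, s^3, s*t}; counting standard monomials gives mu = 7. Corank 2; j^3 = s^2*t has shape L^2 M (L != M), so D-series; mu = 7 gives D_7.

7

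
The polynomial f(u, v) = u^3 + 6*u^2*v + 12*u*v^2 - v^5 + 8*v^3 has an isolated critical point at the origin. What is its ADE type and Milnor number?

Type E_{8}, Milnor number mu = 8.

The Hessian of f at 0 is [[0, 0], [0, 0]] with rank 0, so corank 2. A Groebner basis of the Jacobian ideal J(f) in C{u,v} is {v^4, u^2 + 4*u*v + 4*v^2}; counting standard monomials gives mu = 8. Corank 2; j^3 = (u + 2*v)^3 is a perfect cube, so E-series; the 5-jet and mu = 8 give E_8.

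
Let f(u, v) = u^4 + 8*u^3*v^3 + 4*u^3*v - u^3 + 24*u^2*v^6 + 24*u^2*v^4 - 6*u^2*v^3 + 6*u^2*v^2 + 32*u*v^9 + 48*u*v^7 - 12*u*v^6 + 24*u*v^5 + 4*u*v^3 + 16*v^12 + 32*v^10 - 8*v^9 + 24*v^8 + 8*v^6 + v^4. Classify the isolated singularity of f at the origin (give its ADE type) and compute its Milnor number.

Type E_{6}, Milnor number mu = 6.

The Hessian of f at 0 has rank 0. Corank 2; j^3 = -u^3 is a perfect cube, so E-series; the 4-jet and mu = 6 give E_6.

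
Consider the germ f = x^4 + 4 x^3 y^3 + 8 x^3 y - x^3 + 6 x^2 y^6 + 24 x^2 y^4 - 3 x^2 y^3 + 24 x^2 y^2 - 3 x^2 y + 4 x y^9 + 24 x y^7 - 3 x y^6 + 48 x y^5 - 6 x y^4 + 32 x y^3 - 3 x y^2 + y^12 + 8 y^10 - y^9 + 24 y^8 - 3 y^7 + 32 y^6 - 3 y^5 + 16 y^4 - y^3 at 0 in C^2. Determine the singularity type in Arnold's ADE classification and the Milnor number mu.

Type E6, Milnor number mu = 6.

The Hessian of f at 0 has rank 0. Corank 2; j^3 = -(x + y)^3 is a perfect cube, so E-series; the 4-jet and mu = 6 give E_6.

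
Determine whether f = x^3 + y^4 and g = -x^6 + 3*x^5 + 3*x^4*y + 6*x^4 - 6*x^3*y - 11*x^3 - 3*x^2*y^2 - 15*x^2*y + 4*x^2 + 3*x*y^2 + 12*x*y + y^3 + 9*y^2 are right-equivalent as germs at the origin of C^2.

No.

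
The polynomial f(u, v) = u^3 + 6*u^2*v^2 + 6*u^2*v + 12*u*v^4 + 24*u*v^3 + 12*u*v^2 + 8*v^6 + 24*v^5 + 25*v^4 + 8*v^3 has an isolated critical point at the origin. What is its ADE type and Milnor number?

Type E_{6}, Milnor number mu = 6.

The Hessian of f at 0 has rank 0. Corank 2; j^3 = (u + 2*v)^3 is a perfect cube, so E-series; the 4-jet and mu = 6 give E_6.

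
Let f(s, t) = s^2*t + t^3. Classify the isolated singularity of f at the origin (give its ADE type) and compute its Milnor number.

The Hessian of f at 0 is [[0, 0], [0, 0]] with rank 0, so corank 2. A Groebner basis of the Jacobian ideal J(f) in C{s,t} is {t^3, s^2 + 3*t^2, s*t}; counting standard monomials gives mu = 4. Corank 2; j^3 = t*(s^2 + t^2) splits into three distinct lines over C (the quadratic factor has nonzero discriminant), so D_4.

Type D_4, Milnor number mu = 4.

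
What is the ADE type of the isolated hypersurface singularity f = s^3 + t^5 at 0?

The Hessian of f at 0 has rank 0. Corank 2; j^3 = s^3 is a perfect cube, so E-series; the 5-jet and mu = 8 give E_8.

E_{8}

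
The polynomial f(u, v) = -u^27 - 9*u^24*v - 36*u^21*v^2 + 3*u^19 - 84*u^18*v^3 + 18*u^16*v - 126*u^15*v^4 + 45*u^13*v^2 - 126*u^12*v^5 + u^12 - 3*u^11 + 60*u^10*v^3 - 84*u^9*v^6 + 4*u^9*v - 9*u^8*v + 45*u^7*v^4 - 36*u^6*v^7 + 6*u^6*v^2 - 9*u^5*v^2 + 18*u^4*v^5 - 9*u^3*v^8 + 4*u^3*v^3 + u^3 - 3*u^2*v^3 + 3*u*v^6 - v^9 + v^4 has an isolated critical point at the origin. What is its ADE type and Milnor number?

Type E_{6}, Milnor number mu = 6.

The Hessian of f at 0 has rank 0. Corank 2; j^3 = u^3 is a perfect cube, so E-series; the 4-jet and mu = 6 give E_6.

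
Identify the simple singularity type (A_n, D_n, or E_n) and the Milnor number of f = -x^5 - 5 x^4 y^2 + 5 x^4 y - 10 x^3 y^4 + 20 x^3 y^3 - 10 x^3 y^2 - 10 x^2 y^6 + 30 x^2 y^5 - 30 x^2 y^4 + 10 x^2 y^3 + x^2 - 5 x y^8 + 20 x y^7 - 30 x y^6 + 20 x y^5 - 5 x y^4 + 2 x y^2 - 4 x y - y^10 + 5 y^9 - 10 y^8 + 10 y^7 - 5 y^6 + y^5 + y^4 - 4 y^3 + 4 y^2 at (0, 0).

The Hessian of f at 0 has rank 1. Corank 1: A-series; mu = 4 gives A_4.

Type A_{4}, Milnor number mu = 4.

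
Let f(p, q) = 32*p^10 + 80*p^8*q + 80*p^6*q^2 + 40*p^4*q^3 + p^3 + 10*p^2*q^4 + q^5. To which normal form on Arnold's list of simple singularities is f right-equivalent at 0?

E8

The Hessian of f at 0 is [[0, 0], [0, 0]] with rank 0, so corank 2. A Groebner basis of the Jacobian ideal J(f) in C{p,q} is {q^4, p^2}; counting standard monomials gives mu = 8. Corank 2; j^3 = p^3 is a perfect cube, so E-series; the 5-jet and mu = 8 give E_8.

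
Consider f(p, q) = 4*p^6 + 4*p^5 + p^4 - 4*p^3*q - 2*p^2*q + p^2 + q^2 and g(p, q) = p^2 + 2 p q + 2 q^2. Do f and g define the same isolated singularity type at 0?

Yes.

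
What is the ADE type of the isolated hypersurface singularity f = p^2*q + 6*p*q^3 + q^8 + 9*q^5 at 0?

D_9

The Hessian of f at 0 is [[0, 0], [0, 0]] with rank 0, so corank 2. A Groebner basis of the Jacobian ideal J(f) in C{p,q} is {p^4, p^3*q - 27*p^2/8 - 81*p*q^2/8, p^3/3 + p^2*q^2, p*q/3 + q^3}; counting standard monomials gives mu = 9. Corank 2; j^3 = p^2*q has shape L^2 M (L != M), so D-series; mu = 9 gives D_9.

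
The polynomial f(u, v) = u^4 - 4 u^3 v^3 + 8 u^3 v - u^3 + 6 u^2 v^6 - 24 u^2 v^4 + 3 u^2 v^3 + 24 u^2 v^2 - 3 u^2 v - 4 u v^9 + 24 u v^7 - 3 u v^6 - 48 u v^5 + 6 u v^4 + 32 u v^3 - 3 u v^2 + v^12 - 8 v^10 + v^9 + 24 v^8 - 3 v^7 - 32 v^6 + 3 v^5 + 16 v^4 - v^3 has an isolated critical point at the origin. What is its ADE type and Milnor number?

Type E6, Milnor number mu = 6.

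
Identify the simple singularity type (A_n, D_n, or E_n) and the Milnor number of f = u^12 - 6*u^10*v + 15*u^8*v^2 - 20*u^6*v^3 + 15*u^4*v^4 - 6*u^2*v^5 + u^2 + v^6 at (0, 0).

Type A_{5}, Milnor number mu = 5.

The Hessian of f at 0 has rank 1. Corank 1: A-series; mu = 5 gives A_5.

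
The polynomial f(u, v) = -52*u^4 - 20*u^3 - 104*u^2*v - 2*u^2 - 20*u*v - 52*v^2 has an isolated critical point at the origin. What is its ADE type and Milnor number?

Type A_{1}, Milnor number mu = 1.

The Hessian of f at 0 has rank 2. Corank 0: nondegenerate Morse point, so A_1.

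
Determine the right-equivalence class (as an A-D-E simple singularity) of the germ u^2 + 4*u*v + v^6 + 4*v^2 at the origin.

The Hessian of f at 0 has rank 1. Corank 1: A-series; mu = 5 gives A_5.

A5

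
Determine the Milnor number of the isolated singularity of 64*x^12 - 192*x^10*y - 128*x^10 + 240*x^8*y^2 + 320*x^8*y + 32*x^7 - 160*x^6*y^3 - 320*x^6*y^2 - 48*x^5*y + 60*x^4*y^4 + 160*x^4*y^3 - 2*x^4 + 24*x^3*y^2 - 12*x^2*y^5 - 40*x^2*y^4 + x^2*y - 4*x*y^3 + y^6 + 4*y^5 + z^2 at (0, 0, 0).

7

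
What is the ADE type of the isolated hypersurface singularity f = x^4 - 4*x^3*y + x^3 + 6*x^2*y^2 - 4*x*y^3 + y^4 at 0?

The Hessian of f at 0 has rank 0. Corank 2; j^3 = x^3 is a perfect cube, so E-series; the 4-jet and mu = 6 give E_6.

E_6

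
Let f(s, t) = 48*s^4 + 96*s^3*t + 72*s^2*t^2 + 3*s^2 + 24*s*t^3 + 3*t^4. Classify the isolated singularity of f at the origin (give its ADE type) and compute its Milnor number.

Type A_3, Milnor number mu = 3.

The Hessian of f at 0 is [[6, 0], [0, 0]] with rank 1, so corank 1. A Groebner basis of the Jacobian ideal J(f) in C{s,t} is {t^3, s}; counting standard monomials gives mu = 3. Corank 1: A-series; mu = 3 gives A_3.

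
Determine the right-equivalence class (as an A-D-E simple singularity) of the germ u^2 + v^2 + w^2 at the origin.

A_{1}

The Hessian of f at 0 has rank 3. Corank 0: nondegenerate Morse point, so A_1.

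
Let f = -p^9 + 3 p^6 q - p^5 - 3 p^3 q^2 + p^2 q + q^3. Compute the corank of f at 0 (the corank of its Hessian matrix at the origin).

The Hessian at 0 is [[0, 0], [0, 0]] of rank 0; hence corank 2.

2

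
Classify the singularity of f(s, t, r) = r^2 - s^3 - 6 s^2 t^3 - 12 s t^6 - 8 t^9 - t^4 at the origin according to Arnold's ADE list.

The Hessian of f at 0 is [[0, 0, 0], [0, 0, 0], [0, 0, 2]] with rank 1, so corank 2. A Groebner basis of the Jacobian ideal J(f) in C{s,t,r} is {t^3, s^2, r}; counting standard monomials gives mu = 6. Corank 2; j^3 = -s^3 is a perfect cube, so E-series; the 4-jet and mu = 6 give E_6.

E_{6}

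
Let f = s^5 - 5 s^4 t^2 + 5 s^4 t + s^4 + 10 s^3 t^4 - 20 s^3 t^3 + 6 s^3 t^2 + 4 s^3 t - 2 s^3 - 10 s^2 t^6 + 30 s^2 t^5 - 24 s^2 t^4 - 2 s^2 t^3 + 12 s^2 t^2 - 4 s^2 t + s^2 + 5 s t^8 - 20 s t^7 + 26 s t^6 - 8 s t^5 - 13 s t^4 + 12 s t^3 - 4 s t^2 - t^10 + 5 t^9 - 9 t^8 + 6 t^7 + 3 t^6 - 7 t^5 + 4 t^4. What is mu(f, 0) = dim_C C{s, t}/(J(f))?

4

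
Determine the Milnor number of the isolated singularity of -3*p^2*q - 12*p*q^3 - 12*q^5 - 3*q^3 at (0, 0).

The Hessian of f at 0 is [[0, 0], [0, 0]] with rank 0, so corank 2. A Groebner basis of the Jacobian ideal J(f) in C{p,q} is {q^3, p^2 + 3*q^2, p*q}; counting standard monomials gives mu = 4. Corank 2; j^3 = -3*q*(p^2 + q^2) splits into three distinct lines over C (the quadratic factor has nonzero discriminant), so D_4.

4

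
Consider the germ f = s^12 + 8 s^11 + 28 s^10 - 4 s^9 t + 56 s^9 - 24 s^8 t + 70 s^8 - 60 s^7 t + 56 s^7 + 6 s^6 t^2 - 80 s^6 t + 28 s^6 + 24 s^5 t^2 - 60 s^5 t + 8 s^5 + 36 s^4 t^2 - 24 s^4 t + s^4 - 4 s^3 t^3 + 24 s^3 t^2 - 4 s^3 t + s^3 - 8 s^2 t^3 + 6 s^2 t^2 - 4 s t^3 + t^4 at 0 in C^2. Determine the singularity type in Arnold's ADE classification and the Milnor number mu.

Type E_{6}, Milnor number mu = 6.

The Hessian of f at 0 has rank 0. Corank 2; j^3 = s^3 is a perfect cube, so E-series; the 4-jet and mu = 6 give E_6.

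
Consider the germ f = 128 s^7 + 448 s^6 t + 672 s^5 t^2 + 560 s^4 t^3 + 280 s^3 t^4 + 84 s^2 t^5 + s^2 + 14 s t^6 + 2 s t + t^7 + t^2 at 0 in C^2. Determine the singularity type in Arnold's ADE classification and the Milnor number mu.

Type A_6, Milnor number mu = 6.

The Hessian of f at 0 has rank 1. Corank 1: A-series; mu = 6 gives A_6.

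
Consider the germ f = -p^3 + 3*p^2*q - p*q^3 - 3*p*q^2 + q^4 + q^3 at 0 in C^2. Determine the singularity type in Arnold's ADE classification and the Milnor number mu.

Type E_{7}, Milnor number mu = 7.

The Hessian of f at 0 is [[0, 0], [0, 0]] with rank 0, so corank 2. A Groebner basis of the Jacobian ideal J(f) in C{p,q} is {p^3 - 3*p^2*q - 6*p^2 + 12*p*q - 6*q^2, 3*p^2 + p*q^2 - 6*p*q + 3*q^2, 3*p^2 - 6*p*q + q^3 + 3*q^2}; counting standard monomials gives mu = 7. Corank 2; j^3 = -(p - q)^3 is a perfect cube, so E-series; the 4-jet and mu = 7 give E_7.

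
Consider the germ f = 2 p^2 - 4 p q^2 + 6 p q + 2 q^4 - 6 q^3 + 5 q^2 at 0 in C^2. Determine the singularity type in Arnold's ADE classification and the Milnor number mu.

The Hessian of f at 0 is [[4, 6], [6, 10]] with rank 2, so corank 0. A Groebner basis of the Jacobian ideal J(f) in C{p,q} is {p, q}; counting standard monomials gives mu = 1. Corank 0: nondegenerate Morse point, so A_1.

Type A_1, Milnor number mu = 1.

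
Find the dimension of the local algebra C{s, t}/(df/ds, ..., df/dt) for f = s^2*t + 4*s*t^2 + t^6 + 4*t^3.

7

The Hessian of f at 0 is [[0, 0], [0, 0]] with rank 0, so corank 2. A Groebner basis of the Jacobian ideal J(f) in C{s,t} is {s^2/6 + t^5 - 2*t^2/3, s^3 + 8*t^3, s*t + 2*t^2}; counting standard monomials gives mu = 7. Corank 2; j^3 = t*(s + 2*t)^2 has shape L^2 M (L != M), so D-series; mu = 7 gives D_7.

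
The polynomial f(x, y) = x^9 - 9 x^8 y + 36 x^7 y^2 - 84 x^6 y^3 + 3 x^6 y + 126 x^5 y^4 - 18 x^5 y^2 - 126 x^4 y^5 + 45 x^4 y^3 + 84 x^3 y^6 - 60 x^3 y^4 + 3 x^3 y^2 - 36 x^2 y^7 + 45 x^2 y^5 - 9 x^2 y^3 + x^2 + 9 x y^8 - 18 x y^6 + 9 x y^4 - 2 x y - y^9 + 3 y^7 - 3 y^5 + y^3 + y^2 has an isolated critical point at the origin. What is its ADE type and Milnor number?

Type A_{2}, Milnor number mu = 2.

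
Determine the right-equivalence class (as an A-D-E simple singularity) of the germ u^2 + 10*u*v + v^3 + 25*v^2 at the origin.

A_2

The Hessian of f at 0 is [[2, 10], [10, 50]] with rank 1, so corank 1. A Groebner basis of the Jacobian ideal J(f) in C{u,v} is {v^2, u + 5*v}; counting standard monomials gives mu = 2. Corank 1: A-series; mu = 2 gives A_2.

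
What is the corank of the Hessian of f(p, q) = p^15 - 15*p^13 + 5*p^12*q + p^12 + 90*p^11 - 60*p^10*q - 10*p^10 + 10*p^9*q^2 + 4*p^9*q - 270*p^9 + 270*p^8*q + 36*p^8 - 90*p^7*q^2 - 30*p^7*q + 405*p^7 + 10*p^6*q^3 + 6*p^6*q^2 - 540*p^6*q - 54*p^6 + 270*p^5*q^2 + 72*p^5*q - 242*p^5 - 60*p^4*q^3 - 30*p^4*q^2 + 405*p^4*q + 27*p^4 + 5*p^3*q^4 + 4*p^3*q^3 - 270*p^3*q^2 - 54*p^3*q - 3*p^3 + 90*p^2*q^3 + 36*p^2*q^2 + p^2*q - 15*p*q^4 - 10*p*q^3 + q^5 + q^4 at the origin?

Hessian at 0 has rank 0.

2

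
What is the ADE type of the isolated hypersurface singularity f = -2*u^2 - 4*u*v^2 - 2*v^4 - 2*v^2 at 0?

A_{1}

The Hessian of f at 0 has rank 2. Corank 0: nondegenerate Morse point, so A_1.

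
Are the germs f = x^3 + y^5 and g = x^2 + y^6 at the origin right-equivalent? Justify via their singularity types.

No.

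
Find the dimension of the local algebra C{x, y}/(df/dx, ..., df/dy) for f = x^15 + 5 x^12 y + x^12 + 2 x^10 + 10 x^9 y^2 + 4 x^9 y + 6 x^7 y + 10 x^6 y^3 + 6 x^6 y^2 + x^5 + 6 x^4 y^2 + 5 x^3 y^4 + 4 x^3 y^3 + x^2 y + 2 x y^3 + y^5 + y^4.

The Hessian of f at 0 has rank 0. Corank 2; j^3 = x^2*y has shape L^2 M (L != M), so D-series; mu = 5 gives D_5.

5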